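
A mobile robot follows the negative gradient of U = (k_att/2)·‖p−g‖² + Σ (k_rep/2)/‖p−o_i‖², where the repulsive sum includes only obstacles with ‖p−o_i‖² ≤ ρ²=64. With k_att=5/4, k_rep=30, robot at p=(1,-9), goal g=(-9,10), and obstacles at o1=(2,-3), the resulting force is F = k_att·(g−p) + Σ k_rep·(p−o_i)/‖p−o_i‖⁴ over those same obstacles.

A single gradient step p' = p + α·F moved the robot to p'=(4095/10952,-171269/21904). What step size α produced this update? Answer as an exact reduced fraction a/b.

F_att = 5/4·(g−p) = 5/4·(-10,19) = (-12.5000,23.7500)
o1: d²=37 ≤ ρ²=64; F_rep = 30·(-1,-6)/37² = (-0.0219,-0.1315)
F = F_att + ΣF_rep = (-12.5219,23.6185)
Δp = p'−p = (-0.6261,1.1809); α = Δx/Fx = (-6857/10952) / (-34285/2738) = 1/20
check: Δy/Fy = (25867/21904) / (129335/5476) = 1/20 ✓

α = 1/20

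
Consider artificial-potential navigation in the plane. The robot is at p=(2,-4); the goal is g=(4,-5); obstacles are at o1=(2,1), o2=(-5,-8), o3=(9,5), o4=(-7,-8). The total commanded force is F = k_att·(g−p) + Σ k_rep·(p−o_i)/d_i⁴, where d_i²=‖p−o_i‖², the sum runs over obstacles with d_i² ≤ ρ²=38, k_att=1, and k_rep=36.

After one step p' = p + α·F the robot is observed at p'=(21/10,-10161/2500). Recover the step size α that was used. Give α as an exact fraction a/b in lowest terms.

F_att = 1·(g−p) = 1·(2,-1) = (2.0000,-1.0000)
o1: d²=25 ≤ ρ²=38; F_rep = 36·(0,-5)/25² = (0.0000,-0.2880)
o2: d²=65 > ρ²=38 → inactive
o3: d²=130 > ρ²=38 → inactive
o4: d²=97 > ρ²=38 → inactive
F = F_att + ΣF_rep = (2.0000,-1.2880)
Δp = p'−p = (0.1000,-0.0644); α = Δx/Fx = (1/10) / (2) = 1/20
check: Δy/Fy = (-161/2500) / (-161/125) = 1/20 ✓

α = 1/20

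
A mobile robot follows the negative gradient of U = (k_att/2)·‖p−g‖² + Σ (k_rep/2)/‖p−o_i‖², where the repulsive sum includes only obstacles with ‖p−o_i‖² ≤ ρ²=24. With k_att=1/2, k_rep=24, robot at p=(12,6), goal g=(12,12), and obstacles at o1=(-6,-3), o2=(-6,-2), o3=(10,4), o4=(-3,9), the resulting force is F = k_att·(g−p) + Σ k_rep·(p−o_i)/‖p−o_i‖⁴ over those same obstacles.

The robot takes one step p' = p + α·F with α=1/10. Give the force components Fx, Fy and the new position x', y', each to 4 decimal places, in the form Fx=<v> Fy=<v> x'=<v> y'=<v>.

Fx=0.7500 Fy=3.7500 x'=12.0750 y'=6.3750

F_att = 1/2·(g−p) = 1/2·(0,6) = (0.0000,3.0000)
o1: d²=405 > ρ²=24 → inactive
o2: d²=388 > ρ²=24 → inactive
o3: d²=8 ≤ ρ²=24; F_rep = 24·(2,2)/8² = (0.7500,0.7500)
o4: d²=234 > ρ²=24 → inactive
F = F_att + ΣF_rep = (0.7500,3.7500)
p' = p + 1/10·F = (12.0750,6.3750)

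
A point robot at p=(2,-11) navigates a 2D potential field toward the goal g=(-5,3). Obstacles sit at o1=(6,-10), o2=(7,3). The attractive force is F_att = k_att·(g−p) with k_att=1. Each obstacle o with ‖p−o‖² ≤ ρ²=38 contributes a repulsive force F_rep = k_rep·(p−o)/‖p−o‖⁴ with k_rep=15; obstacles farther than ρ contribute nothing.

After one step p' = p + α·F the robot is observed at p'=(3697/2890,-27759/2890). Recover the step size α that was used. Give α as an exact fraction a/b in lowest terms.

α = 1/10

F_att = 1·(g−p) = 1·(-7,14) = (-7.0000,14.0000)
o1: d²=17 ≤ ρ²=38; F_rep = 15·(-4,-1)/17² = (-0.2076,-0.0519)
o2: d²=221 > ρ²=38 → inactive
F = F_att + ΣF_rep = (-7.2076,13.9481)
Δp = p'−p = (-0.7208,1.3948); α = Δx/Fx = (-2083/2890) / (-2083/289) = 1/10
check: Δy/Fy = (4031/2890) / (4031/289) = 1/10 ✓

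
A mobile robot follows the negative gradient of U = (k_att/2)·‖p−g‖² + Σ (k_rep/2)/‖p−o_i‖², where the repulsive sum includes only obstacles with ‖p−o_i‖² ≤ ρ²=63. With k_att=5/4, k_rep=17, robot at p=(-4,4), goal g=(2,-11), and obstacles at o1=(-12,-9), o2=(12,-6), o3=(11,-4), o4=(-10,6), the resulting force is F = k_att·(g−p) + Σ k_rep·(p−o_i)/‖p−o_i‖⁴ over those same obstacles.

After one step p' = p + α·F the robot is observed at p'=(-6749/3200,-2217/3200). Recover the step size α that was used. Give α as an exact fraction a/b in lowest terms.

F_att = 5/4·(g−p) = 5/4·(6,-15) = (7.5000,-18.7500)
o1: d²=233 > ρ²=63 → inactive
o2: d²=356 > ρ²=63 → inactive
o3: d²=289 > ρ²=63 → inactive
o4: d²=40 ≤ ρ²=63; F_rep = 17·(6,-2)/40² = (0.0638,-0.0213)
F = F_att + ΣF_rep = (7.5637,-18.7712)
Δp = p'−p = (1.8909,-4.6928); α = Δx/Fx = (6051/3200) / (6051/800) = 1/4
check: Δy/Fy = (-15017/3200) / (-15017/800) = 1/4 ✓

α = 1/4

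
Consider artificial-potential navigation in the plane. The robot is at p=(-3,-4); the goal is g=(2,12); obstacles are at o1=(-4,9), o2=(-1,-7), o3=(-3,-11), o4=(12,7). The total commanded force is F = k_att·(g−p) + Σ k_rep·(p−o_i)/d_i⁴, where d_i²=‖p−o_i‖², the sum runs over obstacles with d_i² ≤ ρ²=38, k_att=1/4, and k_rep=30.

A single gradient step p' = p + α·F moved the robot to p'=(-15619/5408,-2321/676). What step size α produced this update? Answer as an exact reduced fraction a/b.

α = 1/8

F_att = 1/4·(g−p) = 1/4·(5,16) = (1.2500,4.0000)
o1: d²=170 > ρ²=38 → inactive
o2: d²=13 ≤ ρ²=38; F_rep = 30·(-2,3)/13² = (-0.3550,0.5325)
o3: d²=49 > ρ²=38 → inactive
o4: d²=346 > ρ²=38 → inactive
F = F_att + ΣF_rep = (0.8950,4.5325)
Δp = p'−p = (0.1119,0.5666); α = Δx/Fx = (605/5408) / (605/676) = 1/8
check: Δy/Fy = (383/676) / (766/169) = 1/8 ✓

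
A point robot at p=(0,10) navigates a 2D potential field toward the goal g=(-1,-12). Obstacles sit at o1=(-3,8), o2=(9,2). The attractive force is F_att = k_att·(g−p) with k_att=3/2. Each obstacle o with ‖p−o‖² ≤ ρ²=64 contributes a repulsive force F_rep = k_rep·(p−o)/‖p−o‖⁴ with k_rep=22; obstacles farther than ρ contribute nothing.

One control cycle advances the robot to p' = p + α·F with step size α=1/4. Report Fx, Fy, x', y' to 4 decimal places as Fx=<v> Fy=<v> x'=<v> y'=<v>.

F_att = 3/2·(g−p) = 3/2·(-1,-22) = (-1.5000,-33.0000)
o1: d²=13 ≤ ρ²=64; F_rep = 22·(3,2)/13² = (0.3905,0.2604)
o2: d²=145 > ρ²=64 → inactive
F = F_att + ΣF_rep = (-1.1095,-32.7396)
p' = p + 1/4·F = (-0.2774,1.8151)

Fx=-1.1095 Fy=-32.7396 x'=-0.2774 y'=1.8151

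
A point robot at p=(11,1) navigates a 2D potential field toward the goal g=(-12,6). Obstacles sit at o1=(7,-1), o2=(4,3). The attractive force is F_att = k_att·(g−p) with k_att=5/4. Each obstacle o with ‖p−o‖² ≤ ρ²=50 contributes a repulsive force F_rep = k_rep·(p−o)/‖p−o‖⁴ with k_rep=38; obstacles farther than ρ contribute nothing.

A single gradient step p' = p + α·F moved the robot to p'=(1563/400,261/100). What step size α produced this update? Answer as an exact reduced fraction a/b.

α = 1/4

F_att = 5/4·(g−p) = 5/4·(-23,5) = (-28.7500,6.2500)
o1: d²=20 ≤ ρ²=50; F_rep = 38·(4,2)/20² = (0.3800,0.1900)
o2: d²=53 > ρ²=50 → inactive
F = F_att + ΣF_rep = (-28.3700,6.4400)
Δp = p'−p = (-7.0925,1.6100); α = Δx/Fx = (-2837/400) / (-2837/100) = 1/4
check: Δy/Fy = (161/100) / (161/25) = 1/4 ✓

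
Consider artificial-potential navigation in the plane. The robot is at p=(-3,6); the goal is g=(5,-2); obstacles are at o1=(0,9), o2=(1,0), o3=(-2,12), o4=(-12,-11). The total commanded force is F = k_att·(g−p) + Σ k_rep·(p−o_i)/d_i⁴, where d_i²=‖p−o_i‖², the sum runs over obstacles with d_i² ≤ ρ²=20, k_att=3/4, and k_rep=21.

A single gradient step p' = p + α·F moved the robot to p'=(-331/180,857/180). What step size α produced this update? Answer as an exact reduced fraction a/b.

α = 1/5

F_att = 3/4·(g−p) = 3/4·(8,-8) = (6.0000,-6.0000)
o1: d²=18 ≤ ρ²=20; F_rep = 21·(-3,-3)/18² = (-0.1944,-0.1944)
o2: d²=52 > ρ²=20 → inactive
o3: d²=37 > ρ²=20 → inactive
o4: d²=370 > ρ²=20 → inactive
F = F_att + ΣF_rep = (5.8056,-6.1944)
Δp = p'−p = (1.1611,-1.2389); α = Δx/Fx = (209/180) / (209/36) = 1/5
check: Δy/Fy = (-223/180) / (-223/36) = 1/5 ✓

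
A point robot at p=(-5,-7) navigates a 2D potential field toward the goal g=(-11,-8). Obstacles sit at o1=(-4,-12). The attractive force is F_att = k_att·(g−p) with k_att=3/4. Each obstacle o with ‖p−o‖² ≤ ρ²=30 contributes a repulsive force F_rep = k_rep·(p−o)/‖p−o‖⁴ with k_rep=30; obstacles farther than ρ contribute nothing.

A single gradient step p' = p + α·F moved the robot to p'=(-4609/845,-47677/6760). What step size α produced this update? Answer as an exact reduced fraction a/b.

F_att = 3/4·(g−p) = 3/4·(-6,-1) = (-4.5000,-0.7500)
o1: d²=26 ≤ ρ²=30; F_rep = 30·(-1,5)/26² = (-0.0444,0.2219)
F = F_att + ΣF_rep = (-4.5444,-0.5281)
Δp = p'−p = (-0.4544,-0.0528); α = Δx/Fx = (-384/845) / (-768/169) = 1/10
check: Δy/Fy = (-357/6760) / (-357/676) = 1/10 ✓

α = 1/10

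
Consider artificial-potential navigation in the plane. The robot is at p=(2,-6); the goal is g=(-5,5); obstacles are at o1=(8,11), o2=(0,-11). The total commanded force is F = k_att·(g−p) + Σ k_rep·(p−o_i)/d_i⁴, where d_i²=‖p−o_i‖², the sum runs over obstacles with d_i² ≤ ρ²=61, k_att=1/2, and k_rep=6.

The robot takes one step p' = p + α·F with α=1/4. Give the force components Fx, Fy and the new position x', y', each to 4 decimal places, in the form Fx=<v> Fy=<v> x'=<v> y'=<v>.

F_att = 1/2·(g−p) = 1/2·(-7,11) = (-3.5000,5.5000)
o1: d²=325 > ρ²=61 → inactive
o2: d²=29 ≤ ρ²=61; F_rep = 6·(2,5)/29² = (0.0143,0.0357)
F = F_att + ΣF_rep = (-3.4857,5.5357)
p' = p + 1/4·F = (1.1286,-4.6161)

Fx=-3.4857 Fy=5.5357 x'=1.1286 y'=-4.6161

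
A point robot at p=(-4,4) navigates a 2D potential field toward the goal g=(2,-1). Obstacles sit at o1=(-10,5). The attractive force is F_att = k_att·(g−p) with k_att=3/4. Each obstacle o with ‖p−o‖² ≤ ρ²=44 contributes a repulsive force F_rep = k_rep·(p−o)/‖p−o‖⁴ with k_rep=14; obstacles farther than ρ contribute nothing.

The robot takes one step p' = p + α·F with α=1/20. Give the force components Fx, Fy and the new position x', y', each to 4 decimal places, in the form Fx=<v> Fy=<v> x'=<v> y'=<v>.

F_att = 3/4·(g−p) = 3/4·(6,-5) = (4.5000,-3.7500)
o1: d²=37 ≤ ρ²=44; F_rep = 14·(6,-1)/37² = (0.0614,-0.0102)
F = F_att + ΣF_rep = (4.5614,-3.7602)
p' = p + 1/20·F = (-3.7719,3.8120)

Fx=4.5614 Fy=-3.7602 x'=-3.7719 y'=3.8120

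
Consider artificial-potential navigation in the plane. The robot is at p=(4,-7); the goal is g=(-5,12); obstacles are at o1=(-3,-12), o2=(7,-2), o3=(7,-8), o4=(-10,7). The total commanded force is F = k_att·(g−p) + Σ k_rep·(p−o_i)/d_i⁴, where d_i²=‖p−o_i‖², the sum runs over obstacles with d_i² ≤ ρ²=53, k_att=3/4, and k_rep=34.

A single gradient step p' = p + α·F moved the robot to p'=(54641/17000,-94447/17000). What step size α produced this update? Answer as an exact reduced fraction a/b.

F_att = 3/4·(g−p) = 3/4·(-9,19) = (-6.7500,14.2500)
o1: d²=74 > ρ²=53 → inactive
o2: d²=34 ≤ ρ²=53; F_rep = 34·(-3,-5)/34² = (-0.0882,-0.1471)
o3: d²=10 ≤ ρ²=53; F_rep = 34·(-3,1)/10² = (-1.0200,0.3400)
o4: d²=392 > ρ²=53 → inactive
F = F_att + ΣF_rep = (-7.8582,14.4429)
Δp = p'−p = (-0.7858,1.4443); α = Δx/Fx = (-13359/17000) / (-13359/1700) = 1/10
check: Δy/Fy = (24553/17000) / (24553/1700) = 1/10 ✓

α = 1/10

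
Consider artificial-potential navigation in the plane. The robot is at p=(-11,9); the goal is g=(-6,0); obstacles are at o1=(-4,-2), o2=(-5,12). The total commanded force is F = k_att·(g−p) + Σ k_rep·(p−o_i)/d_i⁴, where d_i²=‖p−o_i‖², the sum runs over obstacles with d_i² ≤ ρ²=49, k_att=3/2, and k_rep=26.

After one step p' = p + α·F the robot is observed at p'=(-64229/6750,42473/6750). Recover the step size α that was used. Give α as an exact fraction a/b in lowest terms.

α = 1/5

F_att = 3/2·(g−p) = 3/2·(5,-9) = (7.5000,-13.5000)
o1: d²=170 > ρ²=49 → inactive
o2: d²=45 ≤ ρ²=49; F_rep = 26·(-6,-3)/45² = (-0.0770,-0.0385)
F = F_att + ΣF_rep = (7.4230,-13.5385)
Δp = p'−p = (1.4846,-2.7077); α = Δx/Fx = (10021/6750) / (10021/1350) = 1/5
check: Δy/Fy = (-18277/6750) / (-18277/1350) = 1/5 ✓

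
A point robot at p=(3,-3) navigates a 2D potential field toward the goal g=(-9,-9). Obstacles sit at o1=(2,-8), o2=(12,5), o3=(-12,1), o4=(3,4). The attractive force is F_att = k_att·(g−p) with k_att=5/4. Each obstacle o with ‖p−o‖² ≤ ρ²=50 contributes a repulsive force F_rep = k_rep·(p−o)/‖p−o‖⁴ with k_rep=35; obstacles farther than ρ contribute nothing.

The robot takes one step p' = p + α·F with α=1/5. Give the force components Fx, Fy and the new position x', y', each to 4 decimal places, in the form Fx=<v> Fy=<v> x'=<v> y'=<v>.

F_att = 5/4·(g−p) = 5/4·(-12,-6) = (-15.0000,-7.5000)
o1: d²=26 ≤ ρ²=50; F_rep = 35·(1,5)/26² = (0.0518,0.2589)
o2: d²=145 > ρ²=50 → inactive
o3: d²=241 > ρ²=50 → inactive
o4: d²=49 ≤ ρ²=50; F_rep = 35·(0,-7)/49² = (0.0000,-0.1020)
F = F_att + ΣF_rep = (-14.9482,-7.3432)
p' = p + 1/5·F = (0.0104,-4.4686)

Fx=-14.9482 Fy=-7.3432 x'=0.0104 y'=-4.4686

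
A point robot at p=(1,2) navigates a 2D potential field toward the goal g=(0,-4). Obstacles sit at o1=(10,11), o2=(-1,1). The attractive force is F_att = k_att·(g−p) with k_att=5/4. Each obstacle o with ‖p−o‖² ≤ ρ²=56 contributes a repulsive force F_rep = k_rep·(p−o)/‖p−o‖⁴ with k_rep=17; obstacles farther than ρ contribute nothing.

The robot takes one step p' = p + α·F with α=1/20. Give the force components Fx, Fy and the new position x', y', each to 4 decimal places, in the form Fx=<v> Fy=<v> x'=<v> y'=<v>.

F_att = 5/4·(g−p) = 5/4·(-1,-6) = (-1.2500,-7.5000)
o1: d²=162 > ρ²=56 → inactive
o2: d²=5 ≤ ρ²=56; F_rep = 17·(2,1)/5² = (1.3600,0.6800)
F = F_att + ΣF_rep = (0.1100,-6.8200)
p' = p + 1/20·F = (1.0055,1.6590)

Fx=0.1100 Fy=-6.8200 x'=1.0055 y'=1.6590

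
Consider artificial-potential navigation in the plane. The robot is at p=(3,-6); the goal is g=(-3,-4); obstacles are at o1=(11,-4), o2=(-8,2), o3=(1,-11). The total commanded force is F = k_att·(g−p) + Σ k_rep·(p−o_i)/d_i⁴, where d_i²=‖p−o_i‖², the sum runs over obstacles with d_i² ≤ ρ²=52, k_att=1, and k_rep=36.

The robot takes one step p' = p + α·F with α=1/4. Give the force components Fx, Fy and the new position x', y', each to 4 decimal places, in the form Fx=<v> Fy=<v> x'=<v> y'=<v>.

Fx=-5.9144 Fy=2.2140 x'=1.5214 y'=-5.4465

F_att = 1·(g−p) = 1·(-6,2) = (-6.0000,2.0000)
o1: d²=68 > ρ²=52 → inactive
o2: d²=185 > ρ²=52 → inactive
o3: d²=29 ≤ ρ²=52; F_rep = 36·(2,5)/29² = (0.0856,0.2140)
F = F_att + ΣF_rep = (-5.9144,2.2140)
p' = p + 1/4·F = (1.5214,-5.4465)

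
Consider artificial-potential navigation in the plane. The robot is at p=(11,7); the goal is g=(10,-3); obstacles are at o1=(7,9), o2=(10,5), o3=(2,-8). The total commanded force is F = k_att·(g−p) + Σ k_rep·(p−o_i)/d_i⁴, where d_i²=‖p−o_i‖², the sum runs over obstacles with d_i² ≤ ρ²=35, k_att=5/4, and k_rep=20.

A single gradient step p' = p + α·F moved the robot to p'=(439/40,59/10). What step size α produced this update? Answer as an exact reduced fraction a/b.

F_att = 5/4·(g−p) = 5/4·(-1,-10) = (-1.2500,-12.5000)
o1: d²=20 ≤ ρ²=35; F_rep = 20·(4,-2)/20² = (0.2000,-0.1000)
o2: d²=5 ≤ ρ²=35; F_rep = 20·(1,2)/5² = (0.8000,1.6000)
o3: d²=306 > ρ²=35 → inactive
F = F_att + ΣF_rep = (-0.2500,-11.0000)
Δp = p'−p = (-0.0250,-1.1000); α = Δx/Fx = (-1/40) / (-1/4) = 1/10
check: Δy/Fy = (-11/10) / (-11) = 1/10 ✓

α = 1/10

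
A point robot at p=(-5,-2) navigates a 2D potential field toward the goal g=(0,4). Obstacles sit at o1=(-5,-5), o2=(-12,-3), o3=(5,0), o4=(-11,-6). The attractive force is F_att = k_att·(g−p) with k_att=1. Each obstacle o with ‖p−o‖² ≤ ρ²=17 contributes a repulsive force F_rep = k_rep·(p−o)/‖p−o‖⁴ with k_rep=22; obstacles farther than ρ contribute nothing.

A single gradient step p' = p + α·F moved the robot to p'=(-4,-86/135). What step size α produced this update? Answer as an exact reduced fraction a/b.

F_att = 1·(g−p) = 1·(5,6) = (5.0000,6.0000)
o1: d²=9 ≤ ρ²=17; F_rep = 22·(0,3)/9² = (0.0000,0.8148)
o2: d²=50 > ρ²=17 → inactive
o3: d²=104 > ρ²=17 → inactive
o4: d²=52 > ρ²=17 → inactive
F = F_att + ΣF_rep = (5.0000,6.8148)
Δp = p'−p = (1.0000,1.3630); α = Δx/Fx = (1) / (5) = 1/5
check: Δy/Fy = (184/135) / (184/27) = 1/5 ✓

α = 1/5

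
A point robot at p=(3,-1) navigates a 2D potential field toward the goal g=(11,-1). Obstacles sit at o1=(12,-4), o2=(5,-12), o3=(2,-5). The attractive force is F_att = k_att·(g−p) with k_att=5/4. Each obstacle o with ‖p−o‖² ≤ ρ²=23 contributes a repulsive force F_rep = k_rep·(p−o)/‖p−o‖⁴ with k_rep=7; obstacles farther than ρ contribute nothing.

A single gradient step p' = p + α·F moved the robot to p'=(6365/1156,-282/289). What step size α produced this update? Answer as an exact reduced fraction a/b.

α = 1/4

F_att = 5/4·(g−p) = 5/4·(8,0) = (10.0000,0.0000)
o1: d²=90 > ρ²=23 → inactive
o2: d²=125 > ρ²=23 → inactive
o3: d²=17 ≤ ρ²=23; F_rep = 7·(1,4)/17² = (0.0242,0.0969)
F = F_att + ΣF_rep = (10.0242,0.0969)
Δp = p'−p = (2.5061,0.0242); α = Δx/Fx = (2897/1156) / (2897/289) = 1/4
check: Δy/Fy = (7/289) / (28/289) = 1/4 ✓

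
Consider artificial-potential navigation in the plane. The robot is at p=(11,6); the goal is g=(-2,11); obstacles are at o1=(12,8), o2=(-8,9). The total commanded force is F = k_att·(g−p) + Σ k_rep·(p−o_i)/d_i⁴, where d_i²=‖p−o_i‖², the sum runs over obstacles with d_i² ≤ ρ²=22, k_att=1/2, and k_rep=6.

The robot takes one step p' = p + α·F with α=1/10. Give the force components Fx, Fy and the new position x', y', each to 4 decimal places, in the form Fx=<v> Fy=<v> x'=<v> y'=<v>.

F_att = 1/2·(g−p) = 1/2·(-13,5) = (-6.5000,2.5000)
o1: d²=5 ≤ ρ²=22; F_rep = 6·(-1,-2)/5² = (-0.2400,-0.4800)
o2: d²=370 > ρ²=22 → inactive
F = F_att + ΣF_rep = (-6.7400,2.0200)
p' = p + 1/10·F = (10.3260,6.2020)

Fx=-6.7400 Fy=2.0200 x'=10.3260 y'=6.2020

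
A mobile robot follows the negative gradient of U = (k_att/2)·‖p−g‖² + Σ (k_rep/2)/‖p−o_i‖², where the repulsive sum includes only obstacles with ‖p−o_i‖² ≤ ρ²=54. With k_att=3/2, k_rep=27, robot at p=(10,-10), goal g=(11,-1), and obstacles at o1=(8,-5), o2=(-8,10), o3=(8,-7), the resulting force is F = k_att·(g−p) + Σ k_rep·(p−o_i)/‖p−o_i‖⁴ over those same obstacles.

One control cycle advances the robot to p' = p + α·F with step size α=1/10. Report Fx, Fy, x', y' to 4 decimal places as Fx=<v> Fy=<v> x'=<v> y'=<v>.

Fx=1.8837 Fy=12.8602 x'=10.1884 y'=-8.7140

F_att = 3/2·(g−p) = 3/2·(1,9) = (1.5000,13.5000)
o1: d²=29 ≤ ρ²=54; F_rep = 27·(2,-5)/29² = (0.0642,-0.1605)
o2: d²=724 > ρ²=54 → inactive
o3: d²=13 ≤ ρ²=54; F_rep = 27·(2,-3)/13² = (0.3195,-0.4793)
F = F_att + ΣF_rep = (1.8837,12.8602)
p' = p + 1/10·F = (10.1884,-8.7140)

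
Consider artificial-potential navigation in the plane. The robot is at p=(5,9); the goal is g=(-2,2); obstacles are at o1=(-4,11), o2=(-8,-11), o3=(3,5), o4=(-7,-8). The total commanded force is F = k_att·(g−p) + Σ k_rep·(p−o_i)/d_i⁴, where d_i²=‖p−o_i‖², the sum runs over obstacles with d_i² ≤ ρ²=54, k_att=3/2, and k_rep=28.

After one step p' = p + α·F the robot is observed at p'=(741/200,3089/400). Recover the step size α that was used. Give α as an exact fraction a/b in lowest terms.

F_att = 3/2·(g−p) = 3/2·(-7,-7) = (-10.5000,-10.5000)
o1: d²=85 > ρ²=54 → inactive
o2: d²=569 > ρ²=54 → inactive
o3: d²=20 ≤ ρ²=54; F_rep = 28·(2,4)/20² = (0.1400,0.2800)
o4: d²=433 > ρ²=54 → inactive
F = F_att + ΣF_rep = (-10.3600,-10.2200)
Δp = p'−p = (-1.2950,-1.2775); α = Δx/Fx = (-259/200) / (-259/25) = 1/8
check: Δy/Fy = (-511/400) / (-511/50) = 1/8 ✓

α = 1/8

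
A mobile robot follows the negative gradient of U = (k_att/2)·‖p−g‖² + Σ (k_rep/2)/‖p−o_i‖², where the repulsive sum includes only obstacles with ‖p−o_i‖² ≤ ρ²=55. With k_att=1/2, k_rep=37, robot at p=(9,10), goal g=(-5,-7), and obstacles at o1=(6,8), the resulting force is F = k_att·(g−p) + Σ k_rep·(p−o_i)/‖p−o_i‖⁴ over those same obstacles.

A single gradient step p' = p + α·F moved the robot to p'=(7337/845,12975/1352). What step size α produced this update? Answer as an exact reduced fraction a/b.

α = 1/20

F_att = 1/2·(g−p) = 1/2·(-14,-17) = (-7.0000,-8.5000)
o1: d²=13 ≤ ρ²=55; F_rep = 37·(3,2)/13² = (0.6568,0.4379)
F = F_att + ΣF_rep = (-6.3432,-8.0621)
Δp = p'−p = (-0.3172,-0.4031); α = Δx/Fx = (-268/845) / (-1072/169) = 1/20
check: Δy/Fy = (-545/1352) / (-2725/338) = 1/20 ✓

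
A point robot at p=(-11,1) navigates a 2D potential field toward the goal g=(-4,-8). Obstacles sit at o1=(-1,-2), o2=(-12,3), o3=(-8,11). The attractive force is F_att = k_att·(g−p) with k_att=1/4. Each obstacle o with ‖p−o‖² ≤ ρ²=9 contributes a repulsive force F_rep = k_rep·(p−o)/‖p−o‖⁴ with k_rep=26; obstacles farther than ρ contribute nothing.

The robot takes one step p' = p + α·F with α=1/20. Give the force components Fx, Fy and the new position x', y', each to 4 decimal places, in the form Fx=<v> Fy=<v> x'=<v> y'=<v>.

Fx=2.7900 Fy=-4.3300 x'=-10.8605 y'=0.7835

F_att = 1/4·(g−p) = 1/4·(7,-9) = (1.7500,-2.2500)
o1: d²=109 > ρ²=9 → inactive
o2: d²=5 ≤ ρ²=9; F_rep = 26·(1,-2)/5² = (1.0400,-2.0800)
o3: d²=109 > ρ²=9 → inactive
F = F_att + ΣF_rep = (2.7900,-4.3300)
p' = p + 1/20·F = (-10.8605,0.7835)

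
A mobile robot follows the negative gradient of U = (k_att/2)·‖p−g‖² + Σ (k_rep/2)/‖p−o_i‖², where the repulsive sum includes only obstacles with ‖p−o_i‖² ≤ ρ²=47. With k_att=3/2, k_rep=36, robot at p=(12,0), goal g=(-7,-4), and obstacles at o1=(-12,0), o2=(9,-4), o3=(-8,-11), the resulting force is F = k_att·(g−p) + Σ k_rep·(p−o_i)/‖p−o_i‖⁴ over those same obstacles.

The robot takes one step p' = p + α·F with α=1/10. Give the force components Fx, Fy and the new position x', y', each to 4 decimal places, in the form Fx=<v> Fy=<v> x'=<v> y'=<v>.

F_att = 3/2·(g−p) = 3/2·(-19,-4) = (-28.5000,-6.0000)
o1: d²=576 > ρ²=47 → inactive
o2: d²=25 ≤ ρ²=47; F_rep = 36·(3,4)/25² = (0.1728,0.2304)
o3: d²=521 > ρ²=47 → inactive
F = F_att + ΣF_rep = (-28.3272,-5.7696)
p' = p + 1/10·F = (9.1673,-0.5770)

Fx=-28.3272 Fy=-5.7696 x'=9.1673 y'=-0.5770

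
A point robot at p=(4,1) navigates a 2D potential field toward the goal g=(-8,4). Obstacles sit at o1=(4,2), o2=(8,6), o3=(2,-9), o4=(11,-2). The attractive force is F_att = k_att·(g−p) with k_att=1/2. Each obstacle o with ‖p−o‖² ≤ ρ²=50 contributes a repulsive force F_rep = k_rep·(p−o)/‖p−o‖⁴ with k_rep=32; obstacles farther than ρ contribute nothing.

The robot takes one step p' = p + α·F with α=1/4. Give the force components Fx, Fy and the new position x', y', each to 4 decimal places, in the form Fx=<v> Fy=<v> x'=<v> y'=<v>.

F_att = 1/2·(g−p) = 1/2·(-12,3) = (-6.0000,1.5000)
o1: d²=1 ≤ ρ²=50; F_rep = 32·(0,-1)/1² = (0.0000,-32.0000)
o2: d²=41 ≤ ρ²=50; F_rep = 32·(-4,-5)/41² = (-0.0761,-0.0952)
o3: d²=104 > ρ²=50 → inactive
o4: d²=58 > ρ²=50 → inactive
F = F_att + ΣF_rep = (-6.0761,-30.5952)
p' = p + 1/4·F = (2.4810,-6.6488)

Fx=-6.0761 Fy=-30.5952 x'=2.4810 y'=-6.6488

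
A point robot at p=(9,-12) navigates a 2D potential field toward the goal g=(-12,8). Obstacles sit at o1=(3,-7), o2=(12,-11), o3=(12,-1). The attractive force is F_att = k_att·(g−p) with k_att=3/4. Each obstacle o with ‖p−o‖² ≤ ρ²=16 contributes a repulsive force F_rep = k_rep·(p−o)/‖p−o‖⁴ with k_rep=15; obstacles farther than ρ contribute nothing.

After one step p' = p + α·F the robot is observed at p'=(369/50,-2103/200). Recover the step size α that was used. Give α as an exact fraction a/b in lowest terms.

F_att = 3/4·(g−p) = 3/4·(-21,20) = (-15.7500,15.0000)
o1: d²=61 > ρ²=16 → inactive
o2: d²=10 ≤ ρ²=16; F_rep = 15·(-3,-1)/10² = (-0.4500,-0.1500)
o3: d²=130 > ρ²=16 → inactive
F = F_att + ΣF_rep = (-16.2000,14.8500)
Δp = p'−p = (-1.6200,1.4850); α = Δx/Fx = (-81/50) / (-81/5) = 1/10
check: Δy/Fy = (297/200) / (297/20) = 1/10 ✓

α = 1/10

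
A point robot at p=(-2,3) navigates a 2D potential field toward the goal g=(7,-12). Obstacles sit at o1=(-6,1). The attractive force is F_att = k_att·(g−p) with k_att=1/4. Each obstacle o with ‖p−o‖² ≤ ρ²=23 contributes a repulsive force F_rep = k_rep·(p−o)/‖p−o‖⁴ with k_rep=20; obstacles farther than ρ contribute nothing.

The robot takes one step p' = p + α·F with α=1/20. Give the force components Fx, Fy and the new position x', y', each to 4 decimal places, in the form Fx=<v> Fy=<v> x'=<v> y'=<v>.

Fx=2.4500 Fy=-3.6500 x'=-1.8775 y'=2.8175

F_att = 1/4·(g−p) = 1/4·(9,-15) = (2.2500,-3.7500)
o1: d²=20 ≤ ρ²=23; F_rep = 20·(4,2)/20² = (0.2000,0.1000)
F = F_att + ΣF_rep = (2.4500,-3.6500)
p' = p + 1/20·F = (-1.8775,2.8175)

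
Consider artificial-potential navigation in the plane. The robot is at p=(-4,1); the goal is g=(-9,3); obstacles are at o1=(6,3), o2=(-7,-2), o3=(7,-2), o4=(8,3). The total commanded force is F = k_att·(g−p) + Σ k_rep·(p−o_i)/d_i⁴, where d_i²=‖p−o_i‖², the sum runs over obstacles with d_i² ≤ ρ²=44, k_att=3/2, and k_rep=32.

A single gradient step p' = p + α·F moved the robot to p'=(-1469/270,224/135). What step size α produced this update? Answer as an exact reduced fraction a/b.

F_att = 3/2·(g−p) = 3/2·(-5,2) = (-7.5000,3.0000)
o1: d²=104 > ρ²=44 → inactive
o2: d²=18 ≤ ρ²=44; F_rep = 32·(3,3)/18² = (0.2963,0.2963)
o3: d²=130 > ρ²=44 → inactive
o4: d²=148 > ρ²=44 → inactive
F = F_att + ΣF_rep = (-7.2037,3.2963)
Δp = p'−p = (-1.4407,0.6593); α = Δx/Fx = (-389/270) / (-389/54) = 1/5
check: Δy/Fy = (89/135) / (89/27) = 1/5 ✓

α = 1/5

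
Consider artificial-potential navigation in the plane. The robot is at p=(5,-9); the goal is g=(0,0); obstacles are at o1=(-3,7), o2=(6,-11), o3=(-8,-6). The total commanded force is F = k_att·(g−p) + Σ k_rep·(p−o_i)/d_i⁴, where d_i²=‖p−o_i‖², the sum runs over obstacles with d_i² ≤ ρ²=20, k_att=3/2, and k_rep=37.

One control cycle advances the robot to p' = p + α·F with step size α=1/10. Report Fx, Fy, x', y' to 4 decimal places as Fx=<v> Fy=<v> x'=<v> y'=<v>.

Fx=-8.9800 Fy=16.4600 x'=4.1020 y'=-7.3540

F_att = 3/2·(g−p) = 3/2·(-5,9) = (-7.5000,13.5000)
o1: d²=320 > ρ²=20 → inactive
o2: d²=5 ≤ ρ²=20; F_rep = 37·(-1,2)/5² = (-1.4800,2.9600)
o3: d²=178 > ρ²=20 → inactive
F = F_att + ΣF_rep = (-8.9800,16.4600)
p' = p + 1/10·F = (4.1020,-7.3540)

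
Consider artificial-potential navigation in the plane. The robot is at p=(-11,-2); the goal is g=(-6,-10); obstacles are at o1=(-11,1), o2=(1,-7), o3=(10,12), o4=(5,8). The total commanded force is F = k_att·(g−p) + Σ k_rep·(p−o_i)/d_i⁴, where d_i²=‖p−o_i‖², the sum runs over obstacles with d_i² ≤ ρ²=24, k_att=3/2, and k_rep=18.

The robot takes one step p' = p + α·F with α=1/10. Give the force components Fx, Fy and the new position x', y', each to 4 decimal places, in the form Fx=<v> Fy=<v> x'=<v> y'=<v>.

F_att = 3/2·(g−p) = 3/2·(5,-8) = (7.5000,-12.0000)
o1: d²=9 ≤ ρ²=24; F_rep = 18·(0,-3)/9² = (0.0000,-0.6667)
o2: d²=169 > ρ²=24 → inactive
o3: d²=637 > ρ²=24 → inactive
o4: d²=356 > ρ²=24 → inactive
F = F_att + ΣF_rep = (7.5000,-12.6667)
p' = p + 1/10·F = (-10.2500,-3.2667)

Fx=7.5000 Fy=-12.6667 x'=-10.2500 y'=-3.2667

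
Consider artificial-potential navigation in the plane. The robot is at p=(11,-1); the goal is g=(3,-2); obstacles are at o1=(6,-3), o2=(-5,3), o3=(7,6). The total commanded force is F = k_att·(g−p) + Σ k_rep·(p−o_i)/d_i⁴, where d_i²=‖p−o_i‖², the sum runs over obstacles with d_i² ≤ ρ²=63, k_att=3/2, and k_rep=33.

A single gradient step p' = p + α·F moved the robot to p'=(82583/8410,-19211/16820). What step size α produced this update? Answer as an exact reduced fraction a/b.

F_att = 3/2·(g−p) = 3/2·(-8,-1) = (-12.0000,-1.5000)
o1: d²=29 ≤ ρ²=63; F_rep = 33·(5,2)/29² = (0.1962,0.0785)
o2: d²=272 > ρ²=63 → inactive
o3: d²=65 > ρ²=63 → inactive
F = F_att + ΣF_rep = (-11.8038,-1.4215)
Δp = p'−p = (-1.1804,-0.1422); α = Δx/Fx = (-9927/8410) / (-9927/841) = 1/10
check: Δy/Fy = (-2391/16820) / (-2391/1682) = 1/10 ✓

α = 1/10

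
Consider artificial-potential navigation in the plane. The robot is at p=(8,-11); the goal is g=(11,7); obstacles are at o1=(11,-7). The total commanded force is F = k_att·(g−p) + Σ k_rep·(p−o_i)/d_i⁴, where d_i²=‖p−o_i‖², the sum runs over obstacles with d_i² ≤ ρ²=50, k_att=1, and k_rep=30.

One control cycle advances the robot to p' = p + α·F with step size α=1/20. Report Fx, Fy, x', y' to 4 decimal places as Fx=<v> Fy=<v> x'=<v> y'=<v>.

Fx=2.8560 Fy=17.8080 x'=8.1428 y'=-10.1096

F_att = 1·(g−p) = 1·(3,18) = (3.0000,18.0000)
o1: d²=25 ≤ ρ²=50; F_rep = 30·(-3,-4)/25² = (-0.1440,-0.1920)
F = F_att + ΣF_rep = (2.8560,17.8080)
p' = p + 1/20·F = (8.1428,-10.1096)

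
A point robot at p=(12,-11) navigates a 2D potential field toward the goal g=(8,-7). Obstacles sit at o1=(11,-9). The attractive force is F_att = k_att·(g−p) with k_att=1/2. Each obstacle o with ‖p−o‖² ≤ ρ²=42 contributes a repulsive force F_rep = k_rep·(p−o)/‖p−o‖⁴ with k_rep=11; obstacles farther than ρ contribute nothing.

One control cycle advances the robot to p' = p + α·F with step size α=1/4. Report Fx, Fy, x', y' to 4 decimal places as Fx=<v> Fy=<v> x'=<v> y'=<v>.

Fx=-1.5600 Fy=1.1200 x'=11.6100 y'=-10.7200

F_att = 1/2·(g−p) = 1/2·(-4,4) = (-2.0000,2.0000)
o1: d²=5 ≤ ρ²=42; F_rep = 11·(1,-2)/5² = (0.4400,-0.8800)
F = F_att + ΣF_rep = (-1.5600,1.1200)
p' = p + 1/4·F = (11.6100,-10.7200)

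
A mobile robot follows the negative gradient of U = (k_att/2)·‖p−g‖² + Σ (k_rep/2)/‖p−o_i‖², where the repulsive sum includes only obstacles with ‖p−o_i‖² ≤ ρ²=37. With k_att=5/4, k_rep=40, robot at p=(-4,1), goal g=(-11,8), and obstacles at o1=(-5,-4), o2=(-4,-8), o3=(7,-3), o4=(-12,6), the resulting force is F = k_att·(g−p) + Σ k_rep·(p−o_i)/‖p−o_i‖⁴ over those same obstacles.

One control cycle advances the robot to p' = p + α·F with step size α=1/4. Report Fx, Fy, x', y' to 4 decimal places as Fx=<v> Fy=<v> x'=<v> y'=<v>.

Fx=-8.6908 Fy=9.0459 x'=-6.1727 y'=3.2615

F_att = 5/4·(g−p) = 5/4·(-7,7) = (-8.7500,8.7500)
o1: d²=26 ≤ ρ²=37; F_rep = 40·(1,5)/26² = (0.0592,0.2959)
o2: d²=81 > ρ²=37 → inactive
o3: d²=137 > ρ²=37 → inactive
o4: d²=89 > ρ²=37 → inactive
F = F_att + ΣF_rep = (-8.6908,9.0459)
p' = p + 1/4·F = (-6.1727,3.2615)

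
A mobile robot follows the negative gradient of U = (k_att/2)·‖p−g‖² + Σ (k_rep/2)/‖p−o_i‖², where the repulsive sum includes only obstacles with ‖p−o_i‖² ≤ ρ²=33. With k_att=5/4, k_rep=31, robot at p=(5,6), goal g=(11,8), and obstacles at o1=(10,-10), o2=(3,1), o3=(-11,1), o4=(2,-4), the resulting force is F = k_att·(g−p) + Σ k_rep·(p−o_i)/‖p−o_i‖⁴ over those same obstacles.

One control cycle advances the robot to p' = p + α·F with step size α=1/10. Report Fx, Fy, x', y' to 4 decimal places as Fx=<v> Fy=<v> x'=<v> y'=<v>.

F_att = 5/4·(g−p) = 5/4·(6,2) = (7.5000,2.5000)
o1: d²=281 > ρ²=33 → inactive
o2: d²=29 ≤ ρ²=33; F_rep = 31·(2,5)/29² = (0.0737,0.1843)
o3: d²=281 > ρ²=33 → inactive
o4: d²=109 > ρ²=33 → inactive
F = F_att + ΣF_rep = (7.5737,2.6843)
p' = p + 1/10·F = (5.7574,6.2684)

Fx=7.5737 Fy=2.6843 x'=5.7574 y'=6.2684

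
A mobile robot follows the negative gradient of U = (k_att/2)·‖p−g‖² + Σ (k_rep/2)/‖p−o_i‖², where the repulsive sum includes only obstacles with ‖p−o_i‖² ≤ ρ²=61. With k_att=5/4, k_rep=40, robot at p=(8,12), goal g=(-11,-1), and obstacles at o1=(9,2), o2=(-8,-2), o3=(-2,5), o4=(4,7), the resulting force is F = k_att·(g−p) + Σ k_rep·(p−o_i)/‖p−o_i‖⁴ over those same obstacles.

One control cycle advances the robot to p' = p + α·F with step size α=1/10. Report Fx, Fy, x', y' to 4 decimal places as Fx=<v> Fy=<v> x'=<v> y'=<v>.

F_att = 5/4·(g−p) = 5/4·(-19,-13) = (-23.7500,-16.2500)
o1: d²=101 > ρ²=61 → inactive
o2: d²=452 > ρ²=61 → inactive
o3: d²=149 > ρ²=61 → inactive
o4: d²=41 ≤ ρ²=61; F_rep = 40·(4,5)/41² = (0.0952,0.1190)
F = F_att + ΣF_rep = (-23.6548,-16.1310)
p' = p + 1/10·F = (5.6345,10.3869)

Fx=-23.6548 Fy=-16.1310 x'=5.6345 y'=10.3869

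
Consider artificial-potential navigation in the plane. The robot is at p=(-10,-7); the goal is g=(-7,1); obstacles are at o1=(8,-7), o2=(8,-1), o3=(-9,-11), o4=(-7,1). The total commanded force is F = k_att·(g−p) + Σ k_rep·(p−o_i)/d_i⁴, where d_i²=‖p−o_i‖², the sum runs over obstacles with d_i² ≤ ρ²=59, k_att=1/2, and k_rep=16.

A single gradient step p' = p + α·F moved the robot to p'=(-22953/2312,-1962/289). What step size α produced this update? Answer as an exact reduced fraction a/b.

F_att = 1/2·(g−p) = 1/2·(3,8) = (1.5000,4.0000)
o1: d²=324 > ρ²=59 → inactive
o2: d²=360 > ρ²=59 → inactive
o3: d²=17 ≤ ρ²=59; F_rep = 16·(-1,4)/17² = (-0.0554,0.2215)
o4: d²=73 > ρ²=59 → inactive
F = F_att + ΣF_rep = (1.4446,4.2215)
Δp = p'−p = (0.0722,0.2111); α = Δx/Fx = (167/2312) / (835/578) = 1/20
check: Δy/Fy = (61/289) / (1220/289) = 1/20 ✓

α = 1/20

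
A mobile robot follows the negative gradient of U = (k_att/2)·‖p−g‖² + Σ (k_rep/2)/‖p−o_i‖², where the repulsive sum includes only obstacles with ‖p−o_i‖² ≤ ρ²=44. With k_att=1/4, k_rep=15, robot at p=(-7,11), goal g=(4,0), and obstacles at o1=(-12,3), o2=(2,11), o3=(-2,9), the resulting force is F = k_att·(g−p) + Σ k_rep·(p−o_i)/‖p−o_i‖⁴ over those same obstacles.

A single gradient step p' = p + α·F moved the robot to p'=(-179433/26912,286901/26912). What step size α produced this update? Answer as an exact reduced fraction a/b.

F_att = 1/4·(g−p) = 1/4·(11,-11) = (2.7500,-2.7500)
o1: d²=89 > ρ²=44 → inactive
o2: d²=81 > ρ²=44 → inactive
o3: d²=29 ≤ ρ²=44; F_rep = 15·(-5,2)/29² = (-0.0892,0.0357)
F = F_att + ΣF_rep = (2.6608,-2.7143)
Δp = p'−p = (0.3326,-0.3393); α = Δx/Fx = (8951/26912) / (8951/3364) = 1/8
check: Δy/Fy = (-9131/26912) / (-9131/3364) = 1/8 ✓

α = 1/8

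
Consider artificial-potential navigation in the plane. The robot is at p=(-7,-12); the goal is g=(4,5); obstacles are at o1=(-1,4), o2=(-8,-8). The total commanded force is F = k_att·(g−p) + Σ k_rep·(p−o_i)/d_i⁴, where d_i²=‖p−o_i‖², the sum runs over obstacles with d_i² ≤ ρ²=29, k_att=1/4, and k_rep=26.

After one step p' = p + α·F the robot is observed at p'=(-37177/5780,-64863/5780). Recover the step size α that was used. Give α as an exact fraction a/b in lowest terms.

α = 1/5

F_att = 1/4·(g−p) = 1/4·(11,17) = (2.7500,4.2500)
o1: d²=292 > ρ²=29 → inactive
o2: d²=17 ≤ ρ²=29; F_rep = 26·(1,-4)/17² = (0.0900,-0.3599)
F = F_att + ΣF_rep = (2.8400,3.8901)
Δp = p'−p = (0.5680,0.7780); α = Δx/Fx = (3283/5780) / (3283/1156) = 1/5
check: Δy/Fy = (4497/5780) / (4497/1156) = 1/5 ✓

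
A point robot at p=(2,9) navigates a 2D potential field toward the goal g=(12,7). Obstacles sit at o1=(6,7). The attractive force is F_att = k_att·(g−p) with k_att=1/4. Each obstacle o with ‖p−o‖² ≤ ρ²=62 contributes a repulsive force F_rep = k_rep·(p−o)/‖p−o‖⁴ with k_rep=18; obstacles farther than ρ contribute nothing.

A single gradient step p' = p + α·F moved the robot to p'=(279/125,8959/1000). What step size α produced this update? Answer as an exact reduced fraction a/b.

α = 1/10

F_att = 1/4·(g−p) = 1/4·(10,-2) = (2.5000,-0.5000)
o1: d²=20 ≤ ρ²=62; F_rep = 18·(-4,2)/20² = (-0.1800,0.0900)
F = F_att + ΣF_rep = (2.3200,-0.4100)
Δp = p'−p = (0.2320,-0.0410); α = Δx/Fx = (29/125) / (58/25) = 1/10
check: Δy/Fy = (-41/1000) / (-41/100) = 1/10 ✓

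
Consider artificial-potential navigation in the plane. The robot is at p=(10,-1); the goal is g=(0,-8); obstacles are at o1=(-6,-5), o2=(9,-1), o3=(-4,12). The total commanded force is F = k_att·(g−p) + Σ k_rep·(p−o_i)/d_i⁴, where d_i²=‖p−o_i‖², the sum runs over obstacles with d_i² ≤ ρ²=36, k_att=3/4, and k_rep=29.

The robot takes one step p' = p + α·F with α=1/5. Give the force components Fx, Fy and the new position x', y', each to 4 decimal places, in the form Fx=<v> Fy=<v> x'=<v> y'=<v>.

Fx=21.5000 Fy=-5.2500 x'=14.3000 y'=-2.0500

F_att = 3/4·(g−p) = 3/4·(-10,-7) = (-7.5000,-5.2500)
o1: d²=272 > ρ²=36 → inactive
o2: d²=1 ≤ ρ²=36; F_rep = 29·(1,0)/1² = (29.0000,0.0000)
o3: d²=365 > ρ²=36 → inactive
F = F_att + ΣF_rep = (21.5000,-5.2500)
p' = p + 1/5·F = (14.3000,-2.0500)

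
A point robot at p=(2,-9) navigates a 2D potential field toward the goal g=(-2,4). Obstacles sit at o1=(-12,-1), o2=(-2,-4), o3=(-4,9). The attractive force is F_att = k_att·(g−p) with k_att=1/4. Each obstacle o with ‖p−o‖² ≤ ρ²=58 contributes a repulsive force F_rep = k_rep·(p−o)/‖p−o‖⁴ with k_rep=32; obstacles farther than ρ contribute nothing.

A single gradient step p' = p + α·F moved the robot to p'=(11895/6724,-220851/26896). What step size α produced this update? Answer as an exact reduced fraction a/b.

F_att = 1/4·(g−p) = 1/4·(-4,13) = (-1.0000,3.2500)
o1: d²=260 > ρ²=58 → inactive
o2: d²=41 ≤ ρ²=58; F_rep = 32·(4,-5)/41² = (0.0761,-0.0952)
o3: d²=360 > ρ²=58 → inactive
F = F_att + ΣF_rep = (-0.9239,3.1548)
Δp = p'−p = (-0.2310,0.7887); α = Δx/Fx = (-1553/6724) / (-1553/1681) = 1/4
check: Δy/Fy = (21213/26896) / (21213/6724) = 1/4 ✓

α = 1/4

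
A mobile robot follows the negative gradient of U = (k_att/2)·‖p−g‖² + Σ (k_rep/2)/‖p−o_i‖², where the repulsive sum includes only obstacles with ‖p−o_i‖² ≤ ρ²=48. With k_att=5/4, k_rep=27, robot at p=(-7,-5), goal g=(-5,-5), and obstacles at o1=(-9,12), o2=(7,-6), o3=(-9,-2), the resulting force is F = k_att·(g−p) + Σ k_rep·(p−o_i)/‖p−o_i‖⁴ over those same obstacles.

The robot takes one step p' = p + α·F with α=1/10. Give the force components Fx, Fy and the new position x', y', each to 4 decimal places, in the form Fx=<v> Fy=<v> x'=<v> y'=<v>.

F_att = 5/4·(g−p) = 5/4·(2,0) = (2.5000,0.0000)
o1: d²=293 > ρ²=48 → inactive
o2: d²=197 > ρ²=48 → inactive
o3: d²=13 ≤ ρ²=48; F_rep = 27·(2,-3)/13² = (0.3195,-0.4793)
F = F_att + ΣF_rep = (2.8195,-0.4793)
p' = p + 1/10·F = (-6.7180,-5.0479)

Fx=2.8195 Fy=-0.4793 x'=-6.7180 y'=-5.0479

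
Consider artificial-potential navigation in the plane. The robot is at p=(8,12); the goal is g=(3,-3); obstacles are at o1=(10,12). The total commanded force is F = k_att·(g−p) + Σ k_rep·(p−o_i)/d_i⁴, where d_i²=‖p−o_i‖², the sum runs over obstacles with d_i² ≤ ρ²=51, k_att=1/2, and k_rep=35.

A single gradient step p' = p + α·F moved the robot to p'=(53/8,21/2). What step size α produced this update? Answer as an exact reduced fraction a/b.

F_att = 1/2·(g−p) = 1/2·(-5,-15) = (-2.5000,-7.5000)
o1: d²=4 ≤ ρ²=51; F_rep = 35·(-2,0)/4² = (-4.3750,0.0000)
F = F_att + ΣF_rep = (-6.8750,-7.5000)
Δp = p'−p = (-1.3750,-1.5000); α = Δx/Fx = (-11/8) / (-55/8) = 1/5
check: Δy/Fy = (-3/2) / (-15/2) = 1/5 ✓

α = 1/5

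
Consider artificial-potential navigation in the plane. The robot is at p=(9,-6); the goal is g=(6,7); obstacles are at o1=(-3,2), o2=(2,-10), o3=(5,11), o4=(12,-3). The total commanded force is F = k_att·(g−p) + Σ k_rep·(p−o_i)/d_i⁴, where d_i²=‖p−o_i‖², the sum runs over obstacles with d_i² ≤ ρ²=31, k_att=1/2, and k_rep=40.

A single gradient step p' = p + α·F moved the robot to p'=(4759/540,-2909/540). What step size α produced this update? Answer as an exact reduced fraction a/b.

F_att = 1/2·(g−p) = 1/2·(-3,13) = (-1.5000,6.5000)
o1: d²=208 > ρ²=31 → inactive
o2: d²=65 > ρ²=31 → inactive
o3: d²=305 > ρ²=31 → inactive
o4: d²=18 ≤ ρ²=31; F_rep = 40·(-3,-3)/18² = (-0.3704,-0.3704)
F = F_att + ΣF_rep = (-1.8704,6.1296)
Δp = p'−p = (-0.1870,0.6130); α = Δx/Fx = (-101/540) / (-101/54) = 1/10
check: Δy/Fy = (331/540) / (331/54) = 1/10 ✓

α = 1/10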